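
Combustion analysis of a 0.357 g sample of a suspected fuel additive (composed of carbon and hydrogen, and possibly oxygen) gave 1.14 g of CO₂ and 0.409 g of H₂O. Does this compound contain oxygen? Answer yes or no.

mol C = 1.14 g CO₂ ÷ 44.009 g/mol = 0.02590 mol
mol H = 2 × 0.409 g H₂O ÷ 18.015 g/mol = 0.04541 mol
C and H together account for 0.3569 g — essentially the entire 0.357 g sample — so the compound contains no oxygen.

no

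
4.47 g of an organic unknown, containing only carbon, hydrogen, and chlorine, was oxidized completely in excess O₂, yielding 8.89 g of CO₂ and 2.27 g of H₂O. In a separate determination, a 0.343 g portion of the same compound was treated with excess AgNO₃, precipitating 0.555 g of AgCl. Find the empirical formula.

C4H5Cl

mol C = 8.89 g CO₂ ÷ 44.009 g/mol = 0.2020 mol
mol H = 2 × 2.27 g H₂O ÷ 18.015 g/mol = 0.2520 mol
From the AgCl data: mol Cl per gram of compound = (0.555 ÷ 143.318) ÷ 0.343 = 0.01129 mol/g, so in the 4.47 g combustion sample mol Cl = 0.05047 mol
Divide by the smallest (0.05047 mol): C 4.003, H 4.994, Cl 1.000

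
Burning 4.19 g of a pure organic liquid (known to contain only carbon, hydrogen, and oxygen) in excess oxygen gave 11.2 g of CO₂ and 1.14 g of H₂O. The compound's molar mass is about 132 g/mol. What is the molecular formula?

mol C = 11.2 g CO₂ ÷ 44.009 g/mol = 0.2545 mol
mol H = 2 × 1.14 g H₂O ÷ 18.015 g/mol = 0.1266 mol
mass O = 4.19 − (3.057 + 0.1276) = 1.006 g → mol O = 1.006 ÷ 15.999 = 0.06286 mol
Divide by the smallest (0.06286 mol): C 4.049, H 2.013, O 1.000
Empirical formula: C4H2O
Empirical-formula mass = 66.06 g/mol; 132 ÷ 66.06 ≈ 2, so the molecular formula is C8H4O2.

C8H4O2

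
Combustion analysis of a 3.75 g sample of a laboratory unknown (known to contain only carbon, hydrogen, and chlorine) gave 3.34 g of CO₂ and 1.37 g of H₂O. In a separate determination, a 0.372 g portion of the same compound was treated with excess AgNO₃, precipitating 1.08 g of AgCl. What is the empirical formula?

CH2Cl

mol C = 3.34 g CO₂ ÷ 44.009 g/mol = 0.07589 mol
mol H = 2 × 1.37 g H₂O ÷ 18.015 g/mol = 0.1521 mol
From the AgCl data: mol Cl per gram of compound = (1.08 ÷ 143.318) ÷ 0.372 = 0.02026 mol/g, so in the 3.75 g combustion sample mol Cl = 0.07596 mol
Divide by the smallest (0.07589 mol): C 1.000, H 2.004, Cl 1.001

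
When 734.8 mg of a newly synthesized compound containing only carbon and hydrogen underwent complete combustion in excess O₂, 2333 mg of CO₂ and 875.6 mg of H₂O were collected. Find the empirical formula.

mol C = 2.333 g CO₂ ÷ 44.009 g/mol = 0.053012 mol
mol H = 2 × 0.8756 g H₂O ÷ 18.015 g/mol = 0.097208 mol
Divide by the smallest (0.053012 mol): C 1.000, H 1.834
Multiplying each by 6 gives whole numbers: C 6.00, H 11.00

C6H11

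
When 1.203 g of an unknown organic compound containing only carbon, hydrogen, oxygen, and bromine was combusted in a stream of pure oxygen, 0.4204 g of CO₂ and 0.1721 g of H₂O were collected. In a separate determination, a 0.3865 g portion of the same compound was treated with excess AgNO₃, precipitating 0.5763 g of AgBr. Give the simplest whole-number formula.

mol C = 0.4204 g CO₂ ÷ 44.009 g/mol = 0.0095526 mol
mol H = 2 × 0.1721 g H₂O ÷ 18.015 g/mol = 0.019106 mol
From the AgBr data: mol Br per gram of compound = (0.5763 ÷ 187.772) ÷ 0.3865 = 0.0079409 mol/g, so in the 1.203 g combustion sample mol Br = 0.0095529 mol
mass O = 1.203 − (0.11474 + 0.019259 + 0.76331) = 0.30569 g → mol O = 0.30569 ÷ 15.999 = 0.019107 mol
Divide by the smallest (0.0095526 mol): C 1.000, H 2.000, Br 1.000, O 2.000

CH2BrO2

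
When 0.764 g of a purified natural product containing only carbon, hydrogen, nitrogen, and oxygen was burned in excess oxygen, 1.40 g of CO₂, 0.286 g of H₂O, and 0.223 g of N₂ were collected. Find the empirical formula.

mol C = 1.40 g CO₂ ÷ 44.009 g/mol = 0.03181 mol
mol H = 2 × 0.286 g H₂O ÷ 18.015 g/mol = 0.03175 mol
mol N = 2 × 0.223 g N₂ ÷ 28.014 g/mol = 0.01592 mol
mass O = 0.764 − (0.3821 + 0.03201 + 0.2230) = 0.1269 g → mol O = 0.1269 ÷ 15.999 = 0.007932 mol
Divide by the smallest (0.007932 mol): C 4.011, H 4.003, N 2.007, O 1.000

C4H4N2O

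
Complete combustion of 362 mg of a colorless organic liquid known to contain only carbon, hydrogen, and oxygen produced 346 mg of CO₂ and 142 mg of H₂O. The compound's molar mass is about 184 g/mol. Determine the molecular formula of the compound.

C4H8O8

mol C = 0.346 g CO₂ ÷ 44.009 g/mol = 0.007862 mol
mol H = 2 × 0.142 g H₂O ÷ 18.015 g/mol = 0.01576 mol
mass O = 0.362 − (0.09443 + 0.01589) = 0.2517 g → mol O = 0.2517 ÷ 15.999 = 0.01573 mol
Divide by the smallest (0.007862 mol): C 1.000, H 2.005, O 2.001
Empirical formula: CH2O2
Empirical-formula mass = 46.02 g/mol; 184 ÷ 46.02 ≈ 4, so the molecular formula is C4H8O8.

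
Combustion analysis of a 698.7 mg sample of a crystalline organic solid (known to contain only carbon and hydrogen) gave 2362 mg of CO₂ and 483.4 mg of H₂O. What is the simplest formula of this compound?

mol C = 2.362 g CO₂ ÷ 44.009 g/mol = 0.053671 mol
mol H = 2 × 0.4834 g H₂O ÷ 18.015 g/mol = 0.053666 mol
Divide by the smallest (0.053666 mol): C 1.000, H 1.000

CH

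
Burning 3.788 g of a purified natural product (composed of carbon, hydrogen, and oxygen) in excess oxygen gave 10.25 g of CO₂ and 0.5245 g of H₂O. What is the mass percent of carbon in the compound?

mol C = 10.25 g CO₂ ÷ 44.009 g/mol = 0.23291 mol
mol H = 2 × 0.5245 g H₂O ÷ 18.015 g/mol = 0.058229 mol
mass O = 3.788 − (2.7974 + 0.058695) = 0.93186 g → mol O = 0.93186 ÷ 15.999 = 0.058245 mol
mass % C = 2.7974 g ÷ 3.788 g × 100%

73.85%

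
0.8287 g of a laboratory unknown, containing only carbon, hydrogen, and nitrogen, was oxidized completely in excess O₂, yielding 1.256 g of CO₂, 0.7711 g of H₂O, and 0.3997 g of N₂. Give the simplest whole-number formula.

CH3N

mol C = 1.256 g CO₂ ÷ 44.009 g/mol = 0.028540 mol
mol H = 2 × 0.7711 g H₂O ÷ 18.015 g/mol = 0.085606 mol
mol N = 2 × 0.3997 g N₂ ÷ 28.014 g/mol = 0.028536 mol
Divide by the smallest (0.028536 mol): C 1.000, H 3.000, N 1.000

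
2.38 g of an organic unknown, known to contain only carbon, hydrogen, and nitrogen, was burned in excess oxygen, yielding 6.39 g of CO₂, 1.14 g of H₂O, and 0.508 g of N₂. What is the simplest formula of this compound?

mol C = 6.39 g CO₂ ÷ 44.009 g/mol = 0.1452 mol
mol H = 2 × 1.14 g H₂O ÷ 18.015 g/mol = 0.1266 mol
mol N = 2 × 0.508 g N₂ ÷ 28.014 g/mol = 0.03627 mol
Divide by the smallest (0.03627 mol): C 4.004, H 3.490, N 1.000
Multiplying each by 2 gives whole numbers: C 8.01, H 6.98, N 2.00

C8H7N2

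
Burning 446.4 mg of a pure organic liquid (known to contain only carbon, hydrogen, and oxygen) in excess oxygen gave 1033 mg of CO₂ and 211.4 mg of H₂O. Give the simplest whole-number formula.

mol C = 1.033 g CO₂ ÷ 44.009 g/mol = 0.023472 mol
mol H = 2 × 0.2114 g H₂O ÷ 18.015 g/mol = 0.023469 mol
mass O = 0.4464 − (0.28193 + 0.023657) = 0.14082 g → mol O = 0.14082 ÷ 15.999 = 0.0088015 mol
Divide by the smallest (0.0088015 mol): C 2.667, H 2.667, O 1.000
Multiplying each by 3 gives whole numbers: C 8.00, H 8.00, O 3.00

C8H8O3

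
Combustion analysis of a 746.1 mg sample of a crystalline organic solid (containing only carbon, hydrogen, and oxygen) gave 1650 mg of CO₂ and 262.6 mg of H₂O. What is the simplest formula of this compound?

mol C = 1.650 g CO₂ ÷ 44.009 g/mol = 0.037492 mol
mol H = 2 × 0.2626 g H₂O ÷ 18.015 g/mol = 0.029153 mol
mass O = 0.7461 − (0.45032 + 0.029387) = 0.26639 g → mol O = 0.26639 ÷ 15.999 = 0.016651 mol
Divide by the smallest (0.016651 mol): C 2.252, H 1.751, O 1.000
Multiplying each by 4 gives whole numbers: C 9.01, H 7.00, O 4.00

C9H7O4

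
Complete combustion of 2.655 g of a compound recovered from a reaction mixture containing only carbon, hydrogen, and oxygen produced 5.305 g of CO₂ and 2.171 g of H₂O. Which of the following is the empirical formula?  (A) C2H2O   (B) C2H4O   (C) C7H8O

mol C = 5.305 g CO₂ ÷ 44.009 g/mol = 0.12054 mol
mol H = 2 × 2.171 g H₂O ÷ 18.015 g/mol = 0.24102 mol
mass O = 2.655 − (1.4478 + 0.24295) = 0.96420 g → mol O = 0.96420 ÷ 15.999 = 0.060266 mol
Divide by the smallest (0.060266 mol): C 2.000, H 3.999, O 1.000

(B) C2H4O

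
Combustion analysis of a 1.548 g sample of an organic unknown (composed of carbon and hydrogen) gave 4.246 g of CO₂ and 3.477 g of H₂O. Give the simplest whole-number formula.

CH4

mol C = 4.246 g CO₂ ÷ 44.009 g/mol = 0.096480 mol
mol H = 2 × 3.477 g H₂O ÷ 18.015 g/mol = 0.38601 mol
Divide by the smallest (0.096480 mol): C 1.000, H 4.001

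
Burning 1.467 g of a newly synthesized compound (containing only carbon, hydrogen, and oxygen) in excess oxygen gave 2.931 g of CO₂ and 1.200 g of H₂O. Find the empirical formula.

mol C = 2.931 g CO₂ ÷ 44.009 g/mol = 0.066600 mol
mol H = 2 × 1.200 g H₂O ÷ 18.015 g/mol = 0.13322 mol
mass O = 1.467 − (0.79993 + 0.13429) = 0.53278 g → mol O = 0.53278 ÷ 15.999 = 0.033301 mol
Divide by the smallest (0.033301 mol): C 2.000, H 4.001, O 1.000

C2H4O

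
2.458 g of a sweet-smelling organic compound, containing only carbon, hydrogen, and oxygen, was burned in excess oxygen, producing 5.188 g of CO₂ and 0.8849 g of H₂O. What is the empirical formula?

C6H5O3

mol C = 5.188 g CO₂ ÷ 44.009 g/mol = 0.11788 mol
mol H = 2 × 0.8849 g H₂O ÷ 18.015 g/mol = 0.098240 mol
mass O = 2.458 − (1.4159 + 0.099026) = 0.94306 g → mol O = 0.94306 ÷ 15.999 = 0.058945 mol
Divide by the smallest (0.058945 mol): C 2.000, H 1.667, O 1.000
Multiplying each by 3 gives whole numbers: C 6.00, H 5.00, O 3.00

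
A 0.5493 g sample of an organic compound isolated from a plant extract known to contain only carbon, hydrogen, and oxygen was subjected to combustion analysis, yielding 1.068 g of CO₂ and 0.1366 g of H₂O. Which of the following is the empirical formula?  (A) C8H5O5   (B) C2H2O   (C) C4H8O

(A) C8H5O5

mol C = 1.068 g CO₂ ÷ 44.009 g/mol = 0.024268 mol
mol H = 2 × 0.1366 g H₂O ÷ 18.015 g/mol = 0.015165 mol
mass O = 0.5493 − (0.29148 + 0.015286) = 0.24253 g → mol O = 0.24253 ÷ 15.999 = 0.015159 mol
Divide by the smallest (0.015159 mol): C 1.601, H 1.000, O 1.000
Multiplying each by 5 gives whole numbers: C 8.00, H 5.00, O 5.00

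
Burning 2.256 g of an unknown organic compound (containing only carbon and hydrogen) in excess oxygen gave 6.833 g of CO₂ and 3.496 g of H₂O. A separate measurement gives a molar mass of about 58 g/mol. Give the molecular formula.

mol C = 6.833 g CO₂ ÷ 44.009 g/mol = 0.15526 mol
mol H = 2 × 3.496 g H₂O ÷ 18.015 g/mol = 0.38812 mol
Divide by the smallest (0.15526 mol): C 1.000, H 2.500
Multiplying each by 2 gives whole numbers: C 2.00, H 5.00
Empirical formula: C2H5
Empirical-formula mass = 29.06 g/mol; 58 ÷ 29.06 ≈ 2, so the molecular formula is C4H10.

C4H10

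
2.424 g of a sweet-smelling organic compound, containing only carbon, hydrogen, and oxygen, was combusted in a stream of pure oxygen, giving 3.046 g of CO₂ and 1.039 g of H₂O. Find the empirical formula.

mol C = 3.046 g CO₂ ÷ 44.009 g/mol = 0.069213 mol
mol H = 2 × 1.039 g H₂O ÷ 18.015 g/mol = 0.11535 mol
mass O = 2.424 − (0.83132 + 0.11627) = 1.4764 g → mol O = 1.4764 ÷ 15.999 = 0.092281 mol
Divide by the smallest (0.069213 mol): C 1.000, H 1.667, O 1.333
Multiplying each by 3 gives whole numbers: C 3.00, H 5.00, O 4.00

C3H5O4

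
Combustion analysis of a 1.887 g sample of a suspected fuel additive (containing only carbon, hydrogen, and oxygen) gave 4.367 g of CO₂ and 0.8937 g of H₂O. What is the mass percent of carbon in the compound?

63.16%

mol C = 4.367 g CO₂ ÷ 44.009 g/mol = 0.099230 mol
mol H = 2 × 0.8937 g H₂O ÷ 18.015 g/mol = 0.099217 mol
mass O = 1.887 − (1.1918 + 0.10001) = 0.59514 g → mol O = 0.59514 ÷ 15.999 = 0.037199 mol
mass % C = 1.1918 g ÷ 1.887 g × 100%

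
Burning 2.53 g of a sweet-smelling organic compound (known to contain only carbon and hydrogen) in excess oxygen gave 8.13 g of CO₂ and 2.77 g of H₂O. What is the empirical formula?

mol C = 8.13 g CO₂ ÷ 44.009 g/mol = 0.1847 mol
mol H = 2 × 2.77 g H₂O ÷ 18.015 g/mol = 0.3075 mol
Divide by the smallest (0.1847 mol): C 1.000, H 1.665
Multiplying each by 3 gives whole numbers: C 3.00, H 4.99

C3H5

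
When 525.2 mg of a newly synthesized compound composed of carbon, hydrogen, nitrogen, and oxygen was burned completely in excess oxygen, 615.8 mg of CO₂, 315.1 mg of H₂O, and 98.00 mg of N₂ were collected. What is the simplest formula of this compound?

C2H5NO2

mol C = 0.6158 g CO₂ ÷ 44.009 g/mol = 0.013993 mol
mol H = 2 × 0.3151 g H₂O ÷ 18.015 g/mol = 0.034982 mol
mol N = 2 × 0.09800 g N₂ ÷ 28.014 g/mol = 0.0069965 mol
mass O = 0.5252 − (0.16807 + 0.035262 + 0.098000) = 0.22387 g → mol O = 0.22387 ÷ 15.999 = 0.013993 mol
Divide by the smallest (0.0069965 mol): C 2.000, H 5.000, N 1.000, O 2.000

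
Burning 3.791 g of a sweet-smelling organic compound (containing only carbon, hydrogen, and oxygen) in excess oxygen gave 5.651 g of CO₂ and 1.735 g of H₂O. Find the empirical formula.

C2H3O2

mol C = 5.651 g CO₂ ÷ 44.009 g/mol = 0.12841 mol
mol H = 2 × 1.735 g H₂O ÷ 18.015 g/mol = 0.19262 mol
mass O = 3.791 − (1.5423 + 0.19416) = 2.0546 g → mol O = 2.0546 ÷ 15.999 = 0.12842 mol
Divide by the smallest (0.12841 mol): C 1.000, H 1.500, O 1.000
Multiplying each by 2 gives whole numbers: C 2.00, H 3.00, O 2.00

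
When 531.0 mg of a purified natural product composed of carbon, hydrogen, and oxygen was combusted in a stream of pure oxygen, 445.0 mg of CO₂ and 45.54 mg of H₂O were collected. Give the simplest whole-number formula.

C2HO5

mol C = 0.4450 g CO₂ ÷ 44.009 g/mol = 0.010112 mol
mol H = 2 × 0.04554 g H₂O ÷ 18.015 g/mol = 0.0050558 mol
mass O = 0.5310 − (0.12145 + 0.0050962) = 0.40445 g → mol O = 0.40445 ÷ 15.999 = 0.025280 mol
Divide by the smallest (0.0050558 mol): C 2.000, H 1.000, O 5.000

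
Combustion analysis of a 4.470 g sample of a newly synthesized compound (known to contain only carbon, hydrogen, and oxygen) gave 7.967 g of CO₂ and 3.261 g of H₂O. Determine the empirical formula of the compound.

C3H6O2

mol C = 7.967 g CO₂ ÷ 44.009 g/mol = 0.18103 mol
mol H = 2 × 3.261 g H₂O ÷ 18.015 g/mol = 0.36203 mol
mass O = 4.470 − (2.1744 + 0.36493) = 1.9307 g → mol O = 1.9307 ÷ 15.999 = 0.12068 mol
Divide by the smallest (0.12068 mol): C 1.500, H 3.000, O 1.000
Multiplying each by 2 gives whole numbers: C 3.00, H 6.00, O 2.00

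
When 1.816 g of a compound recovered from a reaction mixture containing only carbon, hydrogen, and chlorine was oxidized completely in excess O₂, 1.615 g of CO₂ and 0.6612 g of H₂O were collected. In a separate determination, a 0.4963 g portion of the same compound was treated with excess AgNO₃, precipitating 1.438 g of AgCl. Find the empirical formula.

mol C = 1.615 g CO₂ ÷ 44.009 g/mol = 0.036697 mol
mol H = 2 × 0.6612 g H₂O ÷ 18.015 g/mol = 0.073405 mol
From the AgCl data: mol Cl per gram of compound = (1.438 ÷ 143.318) ÷ 0.4963 = 0.020217 mol/g, so in the 1.816 g combustion sample mol Cl = 0.036714 mol
Divide by the smallest (0.036697 mol): C 1.000, H 2.000, Cl 1.000

CH2Cl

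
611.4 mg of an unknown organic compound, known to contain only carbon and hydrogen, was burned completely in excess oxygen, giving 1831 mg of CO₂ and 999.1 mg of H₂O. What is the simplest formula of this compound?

C3H8

mol C = 1.831 g CO₂ ÷ 44.009 g/mol = 0.041605 mol
mol H = 2 × 0.9991 g H₂O ÷ 18.015 g/mol = 0.11092 mol
Divide by the smallest (0.041605 mol): C 1.000, H 2.666
Multiplying each by 3 gives whole numbers: C 3.00, H 8.00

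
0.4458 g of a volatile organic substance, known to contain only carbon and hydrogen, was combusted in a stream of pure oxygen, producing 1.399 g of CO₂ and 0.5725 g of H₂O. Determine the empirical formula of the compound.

mol C = 1.399 g CO₂ ÷ 44.009 g/mol = 0.031789 mol
mol H = 2 × 0.5725 g H₂O ÷ 18.015 g/mol = 0.063558 mol
Divide by the smallest (0.031789 mol): C 1.000, H 1.999

CH2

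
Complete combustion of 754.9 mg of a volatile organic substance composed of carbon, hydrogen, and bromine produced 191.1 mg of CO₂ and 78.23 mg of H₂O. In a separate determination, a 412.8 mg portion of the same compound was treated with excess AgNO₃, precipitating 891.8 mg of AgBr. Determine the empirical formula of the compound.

mol C = 0.1911 g CO₂ ÷ 44.009 g/mol = 0.0043423 mol
mol H = 2 × 0.07823 g H₂O ÷ 18.015 g/mol = 0.0086850 mol
From the AgBr data: mol Br per gram of compound = (0.8918 ÷ 187.772) ÷ 0.4128 = 0.011505 mol/g, so in the 0.7549 g combustion sample mol Br = 0.0086853 mol
Divide by the smallest (0.0043423 mol): C 1.000, H 2.000, Br 2.000

CH2Br2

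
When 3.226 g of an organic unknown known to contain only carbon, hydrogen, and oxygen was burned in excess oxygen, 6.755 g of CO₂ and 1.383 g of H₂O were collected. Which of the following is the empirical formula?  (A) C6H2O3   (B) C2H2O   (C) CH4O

(B) C2H2O

mol C = 6.755 g CO₂ ÷ 44.009 g/mol = 0.15349 mol
mol H = 2 × 1.383 g H₂O ÷ 18.015 g/mol = 0.15354 mol
mass O = 3.226 − (1.8436 + 0.15477) = 1.2276 g → mol O = 1.2276 ÷ 15.999 = 0.076733 mol
Divide by the smallest (0.076733 mol): C 2.000, H 2.001, O 1.000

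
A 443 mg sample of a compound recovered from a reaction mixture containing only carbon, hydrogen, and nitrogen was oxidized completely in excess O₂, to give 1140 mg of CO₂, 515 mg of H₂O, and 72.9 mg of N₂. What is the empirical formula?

C5H11N

mol C = 1.14 g CO₂ ÷ 44.009 g/mol = 0.02590 mol
mol H = 2 × 0.515 g H₂O ÷ 18.015 g/mol = 0.05717 mol
mol N = 2 × 0.0729 g N₂ ÷ 28.014 g/mol = 0.005205 mol
Divide by the smallest (0.005205 mol): C 4.977, H 10.986, N 1.000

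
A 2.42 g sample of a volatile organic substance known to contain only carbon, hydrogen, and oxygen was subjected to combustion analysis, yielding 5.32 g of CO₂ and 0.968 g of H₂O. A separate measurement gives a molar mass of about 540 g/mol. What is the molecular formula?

mol C = 5.32 g CO₂ ÷ 44.009 g/mol = 0.1209 mol
mol H = 2 × 0.968 g H₂O ÷ 18.015 g/mol = 0.1075 mol
mass O = 2.42 − (1.452 + 0.1083) = 0.8597 g → mol O = 0.8597 ÷ 15.999 = 0.05374 mol
Divide by the smallest (0.05374 mol): C 2.250, H 2.000, O 1.000
Multiplying each by 4 gives whole numbers: C 9.00, H 8.00, O 4.00
Empirical formula: C9H8O4
Empirical-formula mass = 180.16 g/mol; 540 ÷ 180.16 ≈ 3, so the molecular formula is C27H24O12.

C27H24O12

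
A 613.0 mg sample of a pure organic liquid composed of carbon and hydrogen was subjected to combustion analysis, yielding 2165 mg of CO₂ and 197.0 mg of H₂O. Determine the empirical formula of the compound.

C9H4

mol C = 2.165 g CO₂ ÷ 44.009 g/mol = 0.049194 mol
mol H = 2 × 0.1970 g H₂O ÷ 18.015 g/mol = 0.021871 mol
Divide by the smallest (0.021871 mol): C 2.249, H 1.000
Multiplying each by 4 gives whole numbers: C 9.00, H 4.00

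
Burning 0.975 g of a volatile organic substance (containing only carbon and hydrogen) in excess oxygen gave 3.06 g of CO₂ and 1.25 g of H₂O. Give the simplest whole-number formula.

CH2

mol C = 3.06 g CO₂ ÷ 44.009 g/mol = 0.06953 mol
mol H = 2 × 1.25 g H₂O ÷ 18.015 g/mol = 0.1388 mol
Divide by the smallest (0.06953 mol): C 1.000, H 1.996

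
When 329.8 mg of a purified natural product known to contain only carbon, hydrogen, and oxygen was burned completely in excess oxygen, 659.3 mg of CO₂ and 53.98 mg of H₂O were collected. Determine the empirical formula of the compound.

mol C = 0.6593 g CO₂ ÷ 44.009 g/mol = 0.014981 mol
mol H = 2 × 0.05398 g H₂O ÷ 18.015 g/mol = 0.0059928 mol
mass O = 0.3298 − (0.17994 + 0.0060407) = 0.14382 g → mol O = 0.14382 ÷ 15.999 = 0.0089894 mol
Divide by the smallest (0.0059928 mol): C 2.500, H 1.000, O 1.500
Multiplying each by 2 gives whole numbers: C 5.00, H 2.00, O 3.00

C5H2O3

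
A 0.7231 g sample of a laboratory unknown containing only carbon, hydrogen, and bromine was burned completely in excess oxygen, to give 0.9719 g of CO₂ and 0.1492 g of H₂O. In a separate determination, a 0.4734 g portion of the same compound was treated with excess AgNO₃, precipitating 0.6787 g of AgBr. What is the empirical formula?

mol C = 0.9719 g CO₂ ÷ 44.009 g/mol = 0.022084 mol
mol H = 2 × 0.1492 g H₂O ÷ 18.015 g/mol = 0.016564 mol
From the AgBr data: mol Br per gram of compound = (0.6787 ÷ 187.772) ÷ 0.4734 = 0.0076352 mol/g, so in the 0.7231 g combustion sample mol Br = 0.0055210 mol
Divide by the smallest (0.0055210 mol): C 4.000, H 3.000, Br 1.000

C4H3Br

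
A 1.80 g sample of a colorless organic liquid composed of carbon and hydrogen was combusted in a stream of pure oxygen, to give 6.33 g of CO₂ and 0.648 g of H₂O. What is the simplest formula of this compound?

mol C = 6.33 g CO₂ ÷ 44.009 g/mol = 0.1438 mol
mol H = 2 × 0.648 g H₂O ÷ 18.015 g/mol = 0.07194 mol
Divide by the smallest (0.07194 mol): C 1.999, H 1.000

C2H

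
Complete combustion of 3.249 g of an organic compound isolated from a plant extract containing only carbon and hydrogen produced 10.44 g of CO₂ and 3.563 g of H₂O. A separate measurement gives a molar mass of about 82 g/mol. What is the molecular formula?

mol C = 10.44 g CO₂ ÷ 44.009 g/mol = 0.23722 mol
mol H = 2 × 3.563 g H₂O ÷ 18.015 g/mol = 0.39556 mol
Divide by the smallest (0.23722 mol): C 1.000, H 1.667
Multiplying each by 3 gives whole numbers: C 3.00, H 5.00
Empirical formula: C3H5
Empirical-formula mass = 41.07 g/mol; 82 ÷ 41.07 ≈ 2, so the molecular formula is C6H10.

C6H10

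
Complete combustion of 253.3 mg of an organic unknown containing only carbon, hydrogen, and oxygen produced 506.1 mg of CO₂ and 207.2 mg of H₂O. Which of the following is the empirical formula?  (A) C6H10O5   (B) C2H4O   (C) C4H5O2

mol C = 0.5061 g CO₂ ÷ 44.009 g/mol = 0.011500 mol
mol H = 2 × 0.2072 g H₂O ÷ 18.015 g/mol = 0.023003 mol
mass O = 0.2533 − (0.13813 + 0.023187) = 0.091987 g → mol O = 0.091987 ÷ 15.999 = 0.0057496 mol
Divide by the smallest (0.0057496 mol): C 2.000, H 4.001, O 1.000

(B) C2H4O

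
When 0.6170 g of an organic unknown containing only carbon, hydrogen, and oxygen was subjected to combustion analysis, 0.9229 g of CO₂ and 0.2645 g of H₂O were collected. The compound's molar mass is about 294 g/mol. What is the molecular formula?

mol C = 0.9229 g CO₂ ÷ 44.009 g/mol = 0.020971 mol
mol H = 2 × 0.2645 g H₂O ÷ 18.015 g/mol = 0.029364 mol
mass O = 0.6170 − (0.25188 + 0.029599) = 0.33552 g → mol O = 0.33552 ÷ 15.999 = 0.020971 mol
Divide by the smallest (0.020971 mol): C 1.000, H 1.400, O 1.000
Multiplying each by 5 gives whole numbers: C 5.00, H 7.00, O 5.00
Empirical formula: C5H7O5
Empirical-formula mass = 147.11 g/mol; 294 ÷ 147.11 ≈ 2, so the molecular formula is C10H14O10.

C10H14O10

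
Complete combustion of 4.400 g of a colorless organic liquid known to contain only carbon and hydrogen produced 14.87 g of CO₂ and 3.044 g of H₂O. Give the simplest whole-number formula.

mol C = 14.87 g CO₂ ÷ 44.009 g/mol = 0.33789 mol
mol H = 2 × 3.044 g H₂O ÷ 18.015 g/mol = 0.33794 mol
Divide by the smallest (0.33789 mol): C 1.000, H 1.000

CH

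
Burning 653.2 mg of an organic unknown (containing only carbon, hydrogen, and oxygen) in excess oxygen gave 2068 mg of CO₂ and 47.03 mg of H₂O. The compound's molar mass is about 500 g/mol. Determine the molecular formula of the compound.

mol C = 2.068 g CO₂ ÷ 44.009 g/mol = 0.046990 mol
mol H = 2 × 0.04703 g H₂O ÷ 18.015 g/mol = 0.0052212 mol
mass O = 0.6532 − (0.56440 + 0.0052630) = 0.083535 g → mol O = 0.083535 ÷ 15.999 = 0.0052213 mol
Divide by the smallest (0.0052212 mol): C 9.000, H 1.000, O 1.000
Empirical formula: C9HO
Empirical-formula mass = 125.11 g/mol; 500 ÷ 125.11 ≈ 4, so the molecular formula is C36H4O4.

C36H4O4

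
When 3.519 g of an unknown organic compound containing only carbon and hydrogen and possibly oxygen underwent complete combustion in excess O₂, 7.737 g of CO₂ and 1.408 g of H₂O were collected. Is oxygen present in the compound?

yes

mol C = 7.737 g CO₂ ÷ 44.009 g/mol = 0.17580 mol
mol H = 2 × 1.408 g H₂O ÷ 18.015 g/mol = 0.15631 mol
C and H account for only 2.2692 g of the 3.519 g sample; the remaining 1.2498 g must be oxygen.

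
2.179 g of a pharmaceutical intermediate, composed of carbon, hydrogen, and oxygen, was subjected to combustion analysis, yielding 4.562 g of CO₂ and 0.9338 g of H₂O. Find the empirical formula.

C2H2O

mol C = 4.562 g CO₂ ÷ 44.009 g/mol = 0.10366 mol
mol H = 2 × 0.9338 g H₂O ÷ 18.015 g/mol = 0.10367 mol
mass O = 2.179 − (1.2451 + 0.10450) = 0.82943 g → mol O = 0.82943 ÷ 15.999 = 0.051843 mol
Divide by the smallest (0.051843 mol): C 2.000, H 2.000, O 1.000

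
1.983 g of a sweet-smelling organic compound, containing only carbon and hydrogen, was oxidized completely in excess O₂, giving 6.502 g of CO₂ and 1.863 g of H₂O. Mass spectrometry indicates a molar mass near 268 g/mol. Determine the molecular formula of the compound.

C20H28

mol C = 6.502 g CO₂ ÷ 44.009 g/mol = 0.14774 mol
mol H = 2 × 1.863 g H₂O ÷ 18.015 g/mol = 0.20683 mol
Divide by the smallest (0.14774 mol): C 1.000, H 1.400
Multiplying each by 5 gives whole numbers: C 5.00, H 7.00
Empirical formula: C5H7
Empirical-formula mass = 67.11 g/mol; 268 ÷ 67.11 ≈ 4, so the molecular formula is C20H28.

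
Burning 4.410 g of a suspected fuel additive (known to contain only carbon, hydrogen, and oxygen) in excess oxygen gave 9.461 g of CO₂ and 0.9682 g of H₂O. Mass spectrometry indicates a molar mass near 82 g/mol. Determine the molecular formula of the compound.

mol C = 9.461 g CO₂ ÷ 44.009 g/mol = 0.21498 mol
mol H = 2 × 0.9682 g H₂O ÷ 18.015 g/mol = 0.10749 mol
mass O = 4.410 − (2.5821 + 0.10835) = 1.7195 g → mol O = 1.7195 ÷ 15.999 = 0.10748 mol
Divide by the smallest (0.10748 mol): C 2.000, H 1.000, O 1.000
Empirical formula: C2HO
Empirical-formula mass = 41.03 g/mol; 82 ÷ 41.03 ≈ 2, so the molecular formula is C4H2O2.

C4H2O2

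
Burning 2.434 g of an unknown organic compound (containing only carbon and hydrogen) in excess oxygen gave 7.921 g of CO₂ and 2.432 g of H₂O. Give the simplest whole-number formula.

C2H3

mol C = 7.921 g CO₂ ÷ 44.009 g/mol = 0.17999 mol
mol H = 2 × 2.432 g H₂O ÷ 18.015 g/mol = 0.27000 mol
Divide by the smallest (0.17999 mol): C 1.000, H 1.500
Multiplying each by 2 gives whole numbers: C 2.00, H 3.00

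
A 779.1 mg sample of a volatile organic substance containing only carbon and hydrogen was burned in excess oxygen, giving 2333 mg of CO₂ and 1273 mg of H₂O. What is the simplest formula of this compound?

C3H8

mol C = 2.333 g CO₂ ÷ 44.009 g/mol = 0.053012 mol
mol H = 2 × 1.273 g H₂O ÷ 18.015 g/mol = 0.14133 mol
Divide by the smallest (0.053012 mol): C 1.000, H 2.666
Multiplying each by 3 gives whole numbers: C 3.00, H 8.00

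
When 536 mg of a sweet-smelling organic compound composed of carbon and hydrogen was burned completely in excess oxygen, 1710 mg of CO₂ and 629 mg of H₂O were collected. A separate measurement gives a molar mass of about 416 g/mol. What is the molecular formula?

C30H54

mol C = 1.71 g CO₂ ÷ 44.009 g/mol = 0.03886 mol
mol H = 2 × 0.629 g H₂O ÷ 18.015 g/mol = 0.06983 mol
Divide by the smallest (0.03886 mol): C 1.000, H 1.797
Multiplying each by 5 gives whole numbers: C 5.00, H 8.99
Empirical formula: C5H9
Empirical-formula mass = 69.13 g/mol; 416 ÷ 69.13 ≈ 6, so the molecular formula is C30H54.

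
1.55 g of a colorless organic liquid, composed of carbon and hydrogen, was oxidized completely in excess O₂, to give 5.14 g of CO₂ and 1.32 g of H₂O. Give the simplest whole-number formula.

C4H5

mol C = 5.14 g CO₂ ÷ 44.009 g/mol = 0.1168 mol
mol H = 2 × 1.32 g H₂O ÷ 18.015 g/mol = 0.1465 mol
Divide by the smallest (0.1168 mol): C 1.000, H 1.255
Multiplying each by 4 gives whole numbers: C 4.00, H 5.02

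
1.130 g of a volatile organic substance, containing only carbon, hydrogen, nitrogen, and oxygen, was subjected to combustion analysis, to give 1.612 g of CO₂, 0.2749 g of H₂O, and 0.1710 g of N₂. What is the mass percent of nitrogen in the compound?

15.13%

mol C = 1.612 g CO₂ ÷ 44.009 g/mol = 0.036629 mol
mol H = 2 × 0.2749 g H₂O ÷ 18.015 g/mol = 0.030519 mol
mol N = 2 × 0.1710 g N₂ ÷ 28.014 g/mol = 0.012208 mol
mass O = 1.130 − (0.43995 + 0.030763 + 0.17100) = 0.48829 g → mol O = 0.48829 ÷ 15.999 = 0.030520 mol
mass % N = 0.17100 g ÷ 1.130 g × 100%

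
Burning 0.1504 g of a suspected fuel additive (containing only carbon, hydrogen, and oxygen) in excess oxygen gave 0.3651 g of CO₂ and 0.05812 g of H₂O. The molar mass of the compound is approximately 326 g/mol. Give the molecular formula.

C18H14O6

mol C = 0.3651 g CO₂ ÷ 44.009 g/mol = 0.0082960 mol
mol H = 2 × 0.05812 g H₂O ÷ 18.015 g/mol = 0.0064524 mol
mass O = 0.1504 − (0.099644 + 0.0065040) = 0.044252 g → mol O = 0.044252 ÷ 15.999 = 0.0027659 mol
Divide by the smallest (0.0027659 mol): C 2.999, H 2.333, O 1.000
Multiplying each by 3 gives whole numbers: C 9.00, H 7.00, O 3.00
Empirical formula: C9H7O3
Empirical-formula mass = 163.15 g/mol; 326 ÷ 163.15 ≈ 2, so the molecular formula is C18H14O6.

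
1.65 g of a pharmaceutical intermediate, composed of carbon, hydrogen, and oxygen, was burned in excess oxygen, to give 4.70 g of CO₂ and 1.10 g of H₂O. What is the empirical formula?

mol C = 4.70 g CO₂ ÷ 44.009 g/mol = 0.1068 mol
mol H = 2 × 1.10 g H₂O ÷ 18.015 g/mol = 0.1221 mol
mass O = 1.65 − (1.283 + 0.1231) = 0.2442 g → mol O = 0.2442 ÷ 15.999 = 0.01526 mol
Divide by the smallest (0.01526 mol): C 6.998, H 8.002, O 1.000

C7H8O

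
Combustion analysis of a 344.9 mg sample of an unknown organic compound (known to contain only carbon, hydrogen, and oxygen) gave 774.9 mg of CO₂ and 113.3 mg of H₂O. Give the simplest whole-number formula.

C7H5O3

mol C = 0.7749 g CO₂ ÷ 44.009 g/mol = 0.017608 mol
mol H = 2 × 0.1133 g H₂O ÷ 18.015 g/mol = 0.012578 mol
mass O = 0.3449 − (0.21149 + 0.012679) = 0.12073 g → mol O = 0.12073 ÷ 15.999 = 0.0075464 mol
Divide by the smallest (0.0075464 mol): C 2.333, H 1.667, O 1.000
Multiplying each by 3 gives whole numbers: C 7.00, H 5.00, O 3.00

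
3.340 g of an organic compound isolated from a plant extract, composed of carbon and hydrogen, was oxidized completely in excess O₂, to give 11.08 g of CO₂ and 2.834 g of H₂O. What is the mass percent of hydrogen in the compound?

mol C = 11.08 g CO₂ ÷ 44.009 g/mol = 0.25177 mol
mol H = 2 × 2.834 g H₂O ÷ 18.015 g/mol = 0.31463 mol
mass % H = 0.31714 g ÷ 3.340 g × 100%

9.50%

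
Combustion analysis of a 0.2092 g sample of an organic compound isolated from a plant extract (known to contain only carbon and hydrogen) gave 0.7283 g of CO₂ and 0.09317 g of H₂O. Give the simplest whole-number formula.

C8H5

mol C = 0.7283 g CO₂ ÷ 44.009 g/mol = 0.016549 mol
mol H = 2 × 0.09317 g H₂O ÷ 18.015 g/mol = 0.010344 mol
Divide by the smallest (0.010344 mol): C 1.600, H 1.000
Multiplying each by 5 gives whole numbers: C 8.00, H 5.00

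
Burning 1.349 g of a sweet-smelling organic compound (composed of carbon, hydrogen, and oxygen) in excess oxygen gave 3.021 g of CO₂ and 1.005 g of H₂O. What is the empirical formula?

mol C = 3.021 g CO₂ ÷ 44.009 g/mol = 0.068645 mol
mol H = 2 × 1.005 g H₂O ÷ 18.015 g/mol = 0.11157 mol
mass O = 1.349 − (0.82450 + 0.11247) = 0.41204 g → mol O = 0.41204 ÷ 15.999 = 0.025754 mol
Divide by the smallest (0.025754 mol): C 2.665, H 4.332, O 1.000
Multiplying each by 3 gives whole numbers: C 8.00, H 13.00, O 3.00

C8H13O3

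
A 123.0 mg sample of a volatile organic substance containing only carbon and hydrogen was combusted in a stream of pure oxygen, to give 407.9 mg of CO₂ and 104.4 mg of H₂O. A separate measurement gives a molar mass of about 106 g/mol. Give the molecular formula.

C8H10

mol C = 0.4079 g CO₂ ÷ 44.009 g/mol = 0.0092686 mol
mol H = 2 × 0.1044 g H₂O ÷ 18.015 g/mol = 0.011590 mol
Divide by the smallest (0.0092686 mol): C 1.000, H 1.251
Multiplying each by 4 gives whole numbers: C 4.00, H 5.00
Empirical formula: C4H5
Empirical-formula mass = 53.08 g/mol; 106 ÷ 53.08 ≈ 2, so the molecular formula is C8H10.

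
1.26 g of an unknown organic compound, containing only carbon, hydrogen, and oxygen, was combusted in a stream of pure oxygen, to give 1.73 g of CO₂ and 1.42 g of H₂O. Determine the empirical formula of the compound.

CH4O

mol C = 1.73 g CO₂ ÷ 44.009 g/mol = 0.03931 mol
mol H = 2 × 1.42 g H₂O ÷ 18.015 g/mol = 0.1576 mol
mass O = 1.26 − (0.4722 + 0.1589) = 0.6289 g → mol O = 0.6289 ÷ 15.999 = 0.03931 mol
Divide by the smallest (0.03931 mol): C 1.000, H 4.010, O 1.000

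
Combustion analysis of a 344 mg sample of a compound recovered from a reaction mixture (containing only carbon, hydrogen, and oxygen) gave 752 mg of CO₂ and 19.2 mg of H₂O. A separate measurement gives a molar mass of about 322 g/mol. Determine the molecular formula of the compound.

mol C = 0.752 g CO₂ ÷ 44.009 g/mol = 0.01709 mol
mol H = 2 × 0.0192 g H₂O ÷ 18.015 g/mol = 0.002132 mol
mass O = 0.344 − (0.2052 + 0.002149) = 0.1366 g → mol O = 0.1366 ÷ 15.999 = 0.008539 mol
Divide by the smallest (0.002132 mol): C 8.016, H 1.000, O 4.006
Empirical formula: C8HO4
Empirical-formula mass = 161.09 g/mol; 322 ÷ 161.09 ≈ 2, so the molecular formula is C16H2O8.

C16H2O8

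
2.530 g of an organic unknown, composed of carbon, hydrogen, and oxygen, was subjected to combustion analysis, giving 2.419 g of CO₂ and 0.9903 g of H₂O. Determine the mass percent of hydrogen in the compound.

mol C = 2.419 g CO₂ ÷ 44.009 g/mol = 0.054966 mol
mol H = 2 × 0.9903 g H₂O ÷ 18.015 g/mol = 0.10994 mol
mass O = 2.530 − (0.66020 + 0.11082) = 1.7590 g → mol O = 1.7590 ÷ 15.999 = 0.10994 mol
mass % H = 0.11082 g ÷ 2.530 g × 100%

4.38%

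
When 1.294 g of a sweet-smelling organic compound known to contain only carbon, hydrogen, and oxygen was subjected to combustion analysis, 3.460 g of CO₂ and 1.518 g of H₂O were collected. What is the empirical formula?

C7H15O

mol C = 3.460 g CO₂ ÷ 44.009 g/mol = 0.078620 mol
mol H = 2 × 1.518 g H₂O ÷ 18.015 g/mol = 0.16853 mol
mass O = 1.294 − (0.94431 + 0.16987) = 0.17982 g → mol O = 0.17982 ÷ 15.999 = 0.011239 mol
Divide by the smallest (0.011239 mol): C 6.995, H 14.994, O 1.000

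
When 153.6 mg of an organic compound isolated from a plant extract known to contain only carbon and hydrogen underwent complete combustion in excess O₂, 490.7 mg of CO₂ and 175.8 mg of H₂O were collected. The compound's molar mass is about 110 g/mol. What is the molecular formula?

C8H14

mol C = 0.4907 g CO₂ ÷ 44.009 g/mol = 0.011150 mol
mol H = 2 × 0.1758 g H₂O ÷ 18.015 g/mol = 0.019517 mol
Divide by the smallest (0.011150 mol): C 1.000, H 1.750
Multiplying each by 4 gives whole numbers: C 4.00, H 7.00
Empirical formula: C4H7
Empirical-formula mass = 55.10 g/mol; 110 ÷ 55.10 ≈ 2, so the molecular formula is C8H14.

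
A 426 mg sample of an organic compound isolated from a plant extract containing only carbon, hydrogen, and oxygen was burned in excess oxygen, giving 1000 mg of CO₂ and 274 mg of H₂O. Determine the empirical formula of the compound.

C3H4O

mol C = 1.00 g CO₂ ÷ 44.009 g/mol = 0.02272 mol
mol H = 2 × 0.274 g H₂O ÷ 18.015 g/mol = 0.03042 mol
mass O = 0.426 − (0.2729 + 0.03066) = 0.1224 g → mol O = 0.1224 ÷ 15.999 = 0.007651 mol
Divide by the smallest (0.007651 mol): C 2.970, H 3.976, O 1.000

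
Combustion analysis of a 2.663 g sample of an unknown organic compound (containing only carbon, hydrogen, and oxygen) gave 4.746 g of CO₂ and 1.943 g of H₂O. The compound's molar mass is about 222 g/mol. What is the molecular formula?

mol C = 4.746 g CO₂ ÷ 44.009 g/mol = 0.10784 mol
mol H = 2 × 1.943 g H₂O ÷ 18.015 g/mol = 0.21571 mol
mass O = 2.663 − (1.2953 + 0.21743) = 1.1503 g → mol O = 1.1503 ÷ 15.999 = 0.071897 mol
Divide by the smallest (0.071897 mol): C 1.500, H 3.000, O 1.000
Multiplying each by 2 gives whole numbers: C 3.00, H 6.00, O 2.00
Empirical formula: C3H6O2
Empirical-formula mass = 74.08 g/mol; 222 ÷ 74.08 ≈ 3, so the molecular formula is C9H18O6.

C9H18O6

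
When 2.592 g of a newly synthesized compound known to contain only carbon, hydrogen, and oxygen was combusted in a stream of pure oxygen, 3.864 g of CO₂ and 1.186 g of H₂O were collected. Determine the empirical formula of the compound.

mol C = 3.864 g CO₂ ÷ 44.009 g/mol = 0.087800 mol
mol H = 2 × 1.186 g H₂O ÷ 18.015 g/mol = 0.13167 mol
mass O = 2.592 − (1.0546 + 0.13272) = 1.4047 g → mol O = 1.4047 ÷ 15.999 = 0.087800 mol
Divide by the smallest (0.087800 mol): C 1.000, H 1.500, O 1.000
Multiplying each by 2 gives whole numbers: C 2.00, H 3.00, O 2.00

C2H3O2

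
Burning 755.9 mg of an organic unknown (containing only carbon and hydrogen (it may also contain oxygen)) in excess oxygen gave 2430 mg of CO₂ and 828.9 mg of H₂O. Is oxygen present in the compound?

no

mol C = 2.430 g CO₂ ÷ 44.009 g/mol = 0.055216 mol
mol H = 2 × 0.8289 g H₂O ÷ 18.015 g/mol = 0.092023 mol
C and H together account for 0.75596 g — essentially the entire 0.7559 g sample — so the compound contains no oxygen.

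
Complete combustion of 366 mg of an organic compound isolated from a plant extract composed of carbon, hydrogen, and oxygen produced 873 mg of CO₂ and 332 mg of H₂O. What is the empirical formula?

C7H13O2

mol C = 0.873 g CO₂ ÷ 44.009 g/mol = 0.01984 mol
mol H = 2 × 0.332 g H₂O ÷ 18.015 g/mol = 0.03686 mol
mass O = 0.366 − (0.2383 + 0.03715) = 0.09059 g → mol O = 0.09059 ÷ 15.999 = 0.005662 mol
Divide by the smallest (0.005662 mol): C 3.503, H 6.510, O 1.000
Multiplying each by 2 gives whole numbers: C 7.01, H 13.02, O 2.00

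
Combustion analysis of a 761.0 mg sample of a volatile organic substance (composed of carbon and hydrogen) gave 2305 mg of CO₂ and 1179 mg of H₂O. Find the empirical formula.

mol C = 2.305 g CO₂ ÷ 44.009 g/mol = 0.052376 mol
mol H = 2 × 1.179 g H₂O ÷ 18.015 g/mol = 0.13089 mol
Divide by the smallest (0.052376 mol): C 1.000, H 2.499
Multiplying each by 2 gives whole numbers: C 2.00, H 5.00

C2H5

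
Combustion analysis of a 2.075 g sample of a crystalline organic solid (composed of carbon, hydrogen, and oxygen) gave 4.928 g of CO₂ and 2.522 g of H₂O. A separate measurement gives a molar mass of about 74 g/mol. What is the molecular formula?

C4H10O

mol C = 4.928 g CO₂ ÷ 44.009 g/mol = 0.11198 mol
mol H = 2 × 2.522 g H₂O ÷ 18.015 g/mol = 0.27999 mol
mass O = 2.075 − (1.3450 + 0.28223) = 0.44781 g → mol O = 0.44781 ÷ 15.999 = 0.027990 mol
Divide by the smallest (0.027990 mol): C 4.001, H 10.003, O 1.000
Empirical formula: C4H10O
Empirical-formula mass = 74.12 g/mol; 74 ÷ 74.12 ≈ 1, so the molecular formula is C4H10O.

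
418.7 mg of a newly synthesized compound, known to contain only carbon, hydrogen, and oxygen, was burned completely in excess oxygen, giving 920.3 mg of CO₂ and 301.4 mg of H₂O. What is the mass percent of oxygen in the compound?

mol C = 0.9203 g CO₂ ÷ 44.009 g/mol = 0.020912 mol
mol H = 2 × 0.3014 g H₂O ÷ 18.015 g/mol = 0.033461 mol
mass O = 0.4187 − (0.25117 + 0.033729) = 0.13380 g → mol O = 0.13380 ÷ 15.999 = 0.0083631 mol
mass % O = 0.13380 g ÷ 0.4187 g × 100%

31.96%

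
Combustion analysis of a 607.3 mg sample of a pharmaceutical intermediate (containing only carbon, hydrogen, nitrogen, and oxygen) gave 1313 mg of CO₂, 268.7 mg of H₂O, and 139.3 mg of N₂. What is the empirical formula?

mol C = 1.313 g CO₂ ÷ 44.009 g/mol = 0.029835 mol
mol H = 2 × 0.2687 g H₂O ÷ 18.015 g/mol = 0.029831 mol
mol N = 2 × 0.1393 g N₂ ÷ 28.014 g/mol = 0.0099450 mol
mass O = 0.6073 − (0.35835 + 0.030069 + 0.13930) = 0.079585 g → mol O = 0.079585 ÷ 15.999 = 0.0049744 mol
Divide by the smallest (0.0049744 mol): C 5.998, H 5.997, N 1.999, O 1.000

C6H6N2O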